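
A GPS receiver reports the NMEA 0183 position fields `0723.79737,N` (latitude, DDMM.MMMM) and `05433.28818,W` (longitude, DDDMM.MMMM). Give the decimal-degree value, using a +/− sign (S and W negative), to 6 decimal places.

7.396623, -54.554803

Lat: degrees = first 2 digits = 7, minutes = 23.79737; 7 + 23.79737/60 = 7.3966228
N → positive
Longitude: degrees = first 3 digits = 54, minutes = 33.28818; 54 + 33.28818/60 = 54.5548030
W ⇒ negate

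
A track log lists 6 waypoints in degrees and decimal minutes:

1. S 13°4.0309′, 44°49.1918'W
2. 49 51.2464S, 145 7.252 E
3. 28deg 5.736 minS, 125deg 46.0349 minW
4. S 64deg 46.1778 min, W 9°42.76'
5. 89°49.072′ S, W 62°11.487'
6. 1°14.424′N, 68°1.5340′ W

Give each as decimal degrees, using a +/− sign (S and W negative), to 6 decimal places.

Point 1:
  Latitude: 4.0309′ = 0.067182°; total 13.0671817
  hemisphere S, so the sign is −
  Longitude: 49.1918′ = 0.819863°; total 44.8198633
  W ⇒ negate
Point 2:
  φ: 49 + 51.2464/60 = 49.8541067
  S → negative
  λ: 7.252′ = 0.120867°; total 145.1208667
  E → positive
Point 3:
  Lat: 28 + 5.736/60 = 28.0956000
  hemisphere S, so the sign is −
  Longitude: 46.0349′ = 0.767248°; total 125.7672483
  W ⇒ negate
Point 4:
  Latitude: 64 + 46.1778/60 = 64.7696300
  S ⇒ negate
  Lon: 9 + 42.76/60 = 9.7126667
  hemisphere W, so the sign is −
Point 5:
  Lat: 49.072′ = 0.817867°; total 89.8178667
  S ⇒ negate
  Lon: 62 + 11.487/60 = 62.1914500
  hemisphere W, so the sign is −
Point 6:
  φ: 1 + 14.424/60 = 1.2404000
  N ⇒ keep positive
  Longitude: 1.534′ = 0.025567°; total 68.0255667
  hemisphere W, so the sign is −

1. -13.067182, -44.819863
2. -49.854107, 145.120867
3. -28.095600, -125.767248
4. -64.769630, -9.712667
5. -89.817867, -62.191450
6. 1.240400, -68.025567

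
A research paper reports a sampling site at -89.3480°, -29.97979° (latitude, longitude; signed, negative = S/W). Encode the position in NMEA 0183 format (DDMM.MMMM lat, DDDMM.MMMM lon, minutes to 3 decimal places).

8920.880,S / 02958.787,W

Latitude is negative → S; |value| = 89.348000
φ: 89° + 0.348000 × 60 = 89° 20.88000′
Longitude is negative → W; |value| = 29.979790
λ: minutes = (29.979790 − 29) × 60 = 58.78740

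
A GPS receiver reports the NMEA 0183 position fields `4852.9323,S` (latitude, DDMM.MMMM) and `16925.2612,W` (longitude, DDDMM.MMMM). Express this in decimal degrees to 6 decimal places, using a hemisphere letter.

φ: split at 2 digits → 48° and 52.9323′; 48 + 52.9323/60 = 48.8822050
λ: split at 3 digits → 169° and 25.2612′; 169 + 25.2612/60 = 169.4210200

48.882205° S, 169.421020° W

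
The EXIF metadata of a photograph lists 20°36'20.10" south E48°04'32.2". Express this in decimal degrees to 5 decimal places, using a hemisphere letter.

20.60558° S, 48.07561° E

Lat: 20° + 36/60 + 20.1/3600 = 20 + 0.600000 + 0.005583 = 20.605583
Lon: 48 + 4/60 + 32.2/3600 = 48.075611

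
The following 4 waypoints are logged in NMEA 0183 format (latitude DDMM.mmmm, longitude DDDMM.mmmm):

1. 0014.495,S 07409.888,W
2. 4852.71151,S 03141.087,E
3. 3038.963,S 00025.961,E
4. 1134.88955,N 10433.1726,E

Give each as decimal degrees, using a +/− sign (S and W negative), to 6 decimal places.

Point 1:
  φ: degrees = first 2 digits = 0, minutes = 14.495; 0 + 14.495/60 = 0.2415833
  S → negative
  λ: split at 3 digits → 074° and 9.888′; 74 + 9.888/60 = 74.1648000
  W → negative
Point 2:
  φ: degrees = first 2 digits = 48, minutes = 52.71151; 48 + 52.71151/60 = 48.8785252
  hemisphere S, so the sign is −
  Lon: degrees = first 3 digits = 31, minutes = 41.087; 31 + 41.087/60 = 31.6847833
  E → positive
Point 3:
  Latitude: degrees = first 2 digits = 30, minutes = 38.963; 30 + 38.963/60 = 30.6493833
  hemisphere S, so the sign is −
  λ: degrees = first 3 digits = 0, minutes = 25.961; 0 + 25.961/60 = 0.4326833
  E → positive
Point 4:
  Latitude: degrees = first 2 digits = 11, minutes = 34.88955; 11 + 34.88955/60 = 11.5814925
  N ⇒ keep positive
  λ: split at 3 digits → 104° and 33.1726′; 104 + 33.1726/60 = 104.5528767
  E ⇒ keep positive

1. -0.241583, -74.164800
2. -48.878525, 31.684783
3. -30.649383, 0.432683
4. 11.581493, 104.552877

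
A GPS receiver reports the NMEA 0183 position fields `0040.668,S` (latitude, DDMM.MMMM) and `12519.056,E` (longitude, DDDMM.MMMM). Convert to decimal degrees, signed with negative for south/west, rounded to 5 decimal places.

Latitude: split at 2 digits → 00° and 40.668′; 0 + 40.668/60 = 0.677800
S ⇒ negate
λ: split at 3 digits → 125° and 19.056′; 125 + 19.056/60 = 125.317600
E ⇒ keep positive

-0.67780, 125.31760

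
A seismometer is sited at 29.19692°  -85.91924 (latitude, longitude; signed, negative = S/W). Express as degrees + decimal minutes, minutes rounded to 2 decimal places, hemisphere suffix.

φ: minutes = (29.196920 − 29) × 60 = 11.8152
Longitude is negative → W; |value| = 85.919240
Lon: minutes = (85.919240 − 85) × 60 = 55.1544

29° 11.82′ N, 85° 55.15′ W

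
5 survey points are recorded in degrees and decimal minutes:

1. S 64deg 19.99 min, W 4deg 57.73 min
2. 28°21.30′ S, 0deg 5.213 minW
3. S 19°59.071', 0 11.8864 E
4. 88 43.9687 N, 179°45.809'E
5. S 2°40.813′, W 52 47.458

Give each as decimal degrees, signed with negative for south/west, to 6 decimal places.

1. -64.333167, -4.962167
2. -28.355000, -0.086883
3. -19.984517, 0.198107
4. 88.732812, 179.763483
5. -2.680217, -52.790967

Point 1:
  φ: 19.99′ = 0.333167°; total 64.3331667
  hemisphere S, so the sign is −
  λ: 4 + 57.73/60 = 4.9621667
  hemisphere W, so the sign is −
Point 2:
  φ: 28 + 21.3/60 = 28.3550000
  S → negative
  λ: 5.213′ = 0.086883°; total 0.0868833
  W → negative
Point 3:
  φ: 19 + 59.071/60 = 19.9845167
  S ⇒ negate
  λ: 0 + 11.8864/60 = 0.1981067
  E → positive
Point 4:
  φ: 43.9687′ = 0.732812°; total 88.7328117
  N ⇒ keep positive
  Longitude: 45.809′ = 0.763483°; total 179.7634833
  E ⇒ keep positive
Point 5:
  Lat: 2 + 40.813/60 = 2.6802167
  hemisphere S, so the sign is −
  Lon: 52 + 47.458/60 = 52.7909667
  W ⇒ negate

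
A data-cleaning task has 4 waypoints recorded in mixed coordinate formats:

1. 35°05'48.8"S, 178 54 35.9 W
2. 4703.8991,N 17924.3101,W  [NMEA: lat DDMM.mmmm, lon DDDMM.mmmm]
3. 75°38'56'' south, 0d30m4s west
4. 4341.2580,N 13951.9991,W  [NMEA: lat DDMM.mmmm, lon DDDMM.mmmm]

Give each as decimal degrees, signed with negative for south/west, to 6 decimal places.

1. -35.096889, -178.909972
2. 47.064985, -179.405168
3. -75.648889, -0.501111
4. 43.687633, -139.866652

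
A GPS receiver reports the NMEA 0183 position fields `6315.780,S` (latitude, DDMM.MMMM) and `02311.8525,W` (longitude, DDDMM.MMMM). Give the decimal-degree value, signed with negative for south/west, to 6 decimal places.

-63.263000, -23.197542

Latitude: degrees = first 2 digits = 63, minutes = 15.78; 63 + 15.78/60 = 63.2630000
S ⇒ negate
Longitude: split at 3 digits → 023° and 11.8525′; 23 + 11.8525/60 = 23.1975417
W → negative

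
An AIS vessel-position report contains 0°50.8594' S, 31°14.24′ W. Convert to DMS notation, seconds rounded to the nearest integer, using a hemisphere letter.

0°50′52″ S, 31°14′14″ W

Latitude: fractional minutes 0.85940 × 60 = 51.56″
Longitude: 14.24000′ → 14′ and 0.24000 × 60 = 14.40″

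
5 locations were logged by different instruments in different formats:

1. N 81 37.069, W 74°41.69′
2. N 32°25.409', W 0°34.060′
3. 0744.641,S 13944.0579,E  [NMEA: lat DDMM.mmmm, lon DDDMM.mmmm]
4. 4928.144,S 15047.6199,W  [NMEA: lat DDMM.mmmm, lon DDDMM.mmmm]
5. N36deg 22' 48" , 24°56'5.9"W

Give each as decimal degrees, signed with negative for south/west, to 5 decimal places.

1. 81.61782, -74.69483
2. 32.42348, -0.56767
3. -7.74402, 139.73430
4. -49.46907, -150.79367
5. 36.38000, -24.93497

Point 1:
  Latitude: 37.069′ = 0.617817°; total 81.617817
  N → positive
  λ: 41.69′ = 0.694833°; total 74.694833
  W ⇒ negate
Point 2:
  Lat: 32 + 25.409/60 = 32.423483
  N ⇒ keep positive
  λ: 0 + 34.06/60 = 0.567667
  hemisphere W, so the sign is −
Point 3:
  Latitude: split at 2 digits → 07° and 44.641′; 7 + 44.641/60 = 7.744017
  S ⇒ negate
  Longitude: degrees = first 3 digits = 139, minutes = 44.0579; 139 + 44.0579/60 = 139.734298
  E ⇒ keep positive
Point 4:
  Latitude: split at 2 digits → 49° and 28.144′; 49 + 28.144/60 = 49.469067
  hemisphere S, so the sign is −
  Lon: split at 3 digits → 150° and 47.6199′; 150 + 47.6199/60 = 150.793665
  W → negative
Point 5:
  Latitude: 22′ + 48″ = 22.80000′; 36 + 22.80000/60 = 36.380000
  N ⇒ keep positive
  Longitude: 56′ + 5.9″ = 56.09833′; 24 + 56.09833/60 = 24.934972
  W → negative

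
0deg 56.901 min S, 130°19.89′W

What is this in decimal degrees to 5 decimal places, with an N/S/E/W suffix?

Latitude: 56.901′ = 0.948350°; total 0.948350
λ: 130 + 19.89/60 = 130.331500

0.94835° S, 130.33150° W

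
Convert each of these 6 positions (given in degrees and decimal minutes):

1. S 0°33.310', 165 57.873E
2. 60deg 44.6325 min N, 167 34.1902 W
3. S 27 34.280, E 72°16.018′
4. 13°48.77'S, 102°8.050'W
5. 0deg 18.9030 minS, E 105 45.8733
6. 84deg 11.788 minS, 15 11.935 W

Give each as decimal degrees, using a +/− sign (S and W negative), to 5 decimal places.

1. -0.55517, 165.96455
2. 60.74388, -167.56984
3. -27.57133, 72.26697
4. -13.81283, -102.13417
5. -0.31505, 105.76456
6. -84.19647, -15.19892

Point 1:
  φ: 0 + 33.31/60 = 0.555167
  S → negative
  λ: 57.873′ = 0.964550°; total 165.964550
  E → positive
Point 2:
  Latitude: 44.6325′ = 0.743875°; total 60.743875
  N → positive
  λ: 34.1902′ = 0.569837°; total 167.569837
  W → negative
Point 3:
  φ: 27 + 34.28/60 = 27.571333
  hemisphere S, so the sign is −
  Lon: 72 + 16.018/60 = 72.266967
  E ⇒ keep positive
Point 4:
  φ: 48.77′ = 0.812833°; total 13.812833
  S → negative
  Lon: 8.05′ = 0.134167°; total 102.134167
  W → negative
Point 5:
  φ: 18.903′ = 0.315050°; total 0.315050
  S ⇒ negate
  Longitude: 105 + 45.8733/60 = 105.764555
  E → positive
Point 6:
  Latitude: 11.788′ = 0.196467°; total 84.196467
  S → negative
  Lon: 15 + 11.935/60 = 15.198917
  W → negative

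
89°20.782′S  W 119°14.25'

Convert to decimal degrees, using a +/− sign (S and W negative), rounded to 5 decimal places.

φ: 20.782′ = 0.346367°; total 89.346367
hemisphere S, so the sign is −
Longitude: 119 + 14.25/60 = 119.237500
W → negative

-89.34637, -119.23750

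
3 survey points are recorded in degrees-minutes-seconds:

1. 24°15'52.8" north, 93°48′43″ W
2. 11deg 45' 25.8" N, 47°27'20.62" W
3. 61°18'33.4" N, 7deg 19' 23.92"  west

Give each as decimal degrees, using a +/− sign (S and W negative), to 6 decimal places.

Point 1:
  φ: 24 + 15/60 + 52.8/3600 = 24.2646667
  N ⇒ keep positive
  Lon: 93° + 48/60 + 43/3600 = 93 + 0.800000 + 0.011944 = 93.8119444
  W → negative
Point 2:
  φ: 11° + 45/60 + 25.8/3600 = 11 + 0.750000 + 0.007167 = 11.7571667
  N ⇒ keep positive
  λ: 27′ + 20.62″ = 27.34367′; 47 + 27.34367/60 = 47.4557278
  hemisphere W, so the sign is −
Point 3:
  φ: 18′ + 33.4″ = 18.55667′; 61 + 18.55667/60 = 61.3092778
  N ⇒ keep positive
  Longitude: 19′ + 23.92″ = 19.39867′; 7 + 19.39867/60 = 7.3233111
  hemisphere W, so the sign is −

1. 24.264667, -93.811944
2. 11.757167, -47.455728
3. 61.309278, -7.323311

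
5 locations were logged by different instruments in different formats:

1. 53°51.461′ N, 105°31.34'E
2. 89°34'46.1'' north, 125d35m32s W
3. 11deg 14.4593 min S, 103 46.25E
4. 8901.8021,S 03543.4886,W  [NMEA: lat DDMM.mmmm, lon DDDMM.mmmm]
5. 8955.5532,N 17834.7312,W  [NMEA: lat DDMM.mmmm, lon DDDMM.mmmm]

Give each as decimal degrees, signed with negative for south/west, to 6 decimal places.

1. 53.857683, 105.522333
2. 89.579472, -125.592222
3. -11.240988, 103.770833
4. -89.030035, -35.724810
5. 89.925887, -178.578853

Point 1:
  Lat: 51.461′ = 0.857683°; total 53.8576833
  N ⇒ keep positive
  Lon: 105 + 31.34/60 = 105.5223333
  E → positive
Point 2:
  Lat: 89° + 34/60 + 46.1/3600 = 89 + 0.566667 + 0.012806 = 89.5794722
  N → positive
  Longitude: 125° + 35/60 + 32/3600 = 125 + 0.583333 + 0.008889 = 125.5922222
  W ⇒ negate
Point 3:
  φ: 14.4593′ = 0.240988°; total 11.2409883
  S ⇒ negate
  Lon: 46.25′ = 0.770833°; total 103.7708333
  E ⇒ keep positive
Point 4:
  φ: split at 2 digits → 89° and 1.8021′; 89 + 1.8021/60 = 89.0300350
  hemisphere S, so the sign is −
  Lon: degrees = first 3 digits = 35, minutes = 43.4886; 35 + 43.4886/60 = 35.7248100
  W ⇒ negate
Point 5:
  Latitude: degrees = first 2 digits = 89, minutes = 55.5532; 89 + 55.5532/60 = 89.9258867
  N ⇒ keep positive
  Lon: split at 3 digits → 178° and 34.7312′; 178 + 34.7312/60 = 178.5788533
  W ⇒ negate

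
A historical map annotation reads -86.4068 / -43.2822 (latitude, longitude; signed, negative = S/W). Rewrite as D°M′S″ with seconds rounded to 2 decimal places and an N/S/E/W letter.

Latitude is negative → S; |value| = 86.406800
φ: 0.406800 × 60 = 24.40800′ → 24′, remainder × 60 = 24.4800″
Longitude is negative → W; |value| = 43.282200
Lon: 0.282200 × 60 = 16.93200′ → 16′, remainder × 60 = 55.9200″

86°24′24.48″ S, 43°16′55.92″ W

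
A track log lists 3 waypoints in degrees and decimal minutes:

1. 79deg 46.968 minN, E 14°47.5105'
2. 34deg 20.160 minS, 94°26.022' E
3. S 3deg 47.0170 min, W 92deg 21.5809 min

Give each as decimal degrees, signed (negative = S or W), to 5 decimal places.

1. 79.78280, 14.79184
2. -34.33600, 94.43370
3. -3.78362, -92.35968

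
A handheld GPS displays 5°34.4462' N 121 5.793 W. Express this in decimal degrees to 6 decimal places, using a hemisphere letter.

φ: 34.4462′ = 0.574103°; total 5.5741033
Lon: 5.793′ = 0.096550°; total 121.0965500

5.574103° N, 121.096550° W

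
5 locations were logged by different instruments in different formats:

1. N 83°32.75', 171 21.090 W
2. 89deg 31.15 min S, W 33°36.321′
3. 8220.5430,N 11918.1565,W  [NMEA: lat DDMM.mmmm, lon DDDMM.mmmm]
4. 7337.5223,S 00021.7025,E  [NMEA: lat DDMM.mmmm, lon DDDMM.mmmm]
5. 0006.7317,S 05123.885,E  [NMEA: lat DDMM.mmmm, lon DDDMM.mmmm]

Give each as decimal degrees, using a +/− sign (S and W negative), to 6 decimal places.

Point 1:
  φ: 32.75′ = 0.545833°; total 83.5458333
  N → positive
  Lon: 21.09′ = 0.351500°; total 171.3515000
  W ⇒ negate
Point 2:
  Lat: 89 + 31.15/60 = 89.5191667
  S → negative
  Lon: 33 + 36.321/60 = 33.6053500
  W ⇒ negate
Point 3:
  φ: split at 2 digits → 82° and 20.543′; 82 + 20.543/60 = 82.3423833
  N → positive
  Lon: degrees = first 3 digits = 119, minutes = 18.1565; 119 + 18.1565/60 = 119.3026083
  hemisphere W, so the sign is −
Point 4:
  Latitude: degrees = first 2 digits = 73, minutes = 37.5223; 73 + 37.5223/60 = 73.6253717
  S ⇒ negate
  λ: split at 3 digits → 000° and 21.7025′; 0 + 21.7025/60 = 0.3617083
  E ⇒ keep positive
Point 5:
  φ: split at 2 digits → 00° and 6.7317′; 0 + 6.7317/60 = 0.1121950
  S → negative
  Lon: split at 3 digits → 051° and 23.885′; 51 + 23.885/60 = 51.3980833
  E ⇒ keep positive

1. 83.545833, -171.351500
2. -89.519167, -33.605350
3. 82.342383, -119.302608
4. -73.625372, 0.361708
5. -0.112195, 51.398083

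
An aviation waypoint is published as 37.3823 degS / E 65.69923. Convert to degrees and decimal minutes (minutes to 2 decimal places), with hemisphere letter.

37° 22.94′ S, 65° 41.95′ E

Lat: fractional part 0.382300 → 22.9380 minutes
λ: minutes = (65.699230 − 65) × 60 = 41.9538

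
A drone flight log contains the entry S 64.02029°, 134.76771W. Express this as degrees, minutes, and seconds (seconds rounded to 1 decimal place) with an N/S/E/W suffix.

64°01′13.0″ S, 134°46′3.8″ W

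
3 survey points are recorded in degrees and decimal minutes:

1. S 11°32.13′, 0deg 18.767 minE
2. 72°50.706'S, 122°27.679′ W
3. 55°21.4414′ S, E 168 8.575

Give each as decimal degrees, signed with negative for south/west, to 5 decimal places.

Point 1:
  Lat: 11 + 32.13/60 = 11.535500
  hemisphere S, so the sign is −
  Longitude: 0 + 18.767/60 = 0.312783
  E ⇒ keep positive
Point 2:
  φ: 72 + 50.706/60 = 72.845100
  hemisphere S, so the sign is −
  λ: 27.679′ = 0.461317°; total 122.461317
  W ⇒ negate
Point 3:
  Latitude: 55 + 21.4414/60 = 55.357357
  S ⇒ negate
  λ: 8.575′ = 0.142917°; total 168.142917
  E → positive

1. -11.53550, 0.31278
2. -72.84510, -122.46132
3. -55.35736, 168.14292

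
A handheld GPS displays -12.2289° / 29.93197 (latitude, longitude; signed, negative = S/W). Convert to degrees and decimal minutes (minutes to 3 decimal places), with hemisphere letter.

Latitude is negative → S; |value| = 12.228900
φ: fractional part 0.228900 → 13.73400 minutes
Lon: minutes = (29.931970 − 29) × 60 = 55.91820

12° 13.734′ S, 29° 55.918′ E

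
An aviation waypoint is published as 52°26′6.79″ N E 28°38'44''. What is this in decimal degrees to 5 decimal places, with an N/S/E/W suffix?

Latitude: 26′ + 6.79″ = 26.11317′; 52 + 26.11317/60 = 52.435219
Longitude: 28° + 38/60 + 44/3600 = 28 + 0.633333 + 0.012222 = 28.645556

52.43522° N, 28.64556° E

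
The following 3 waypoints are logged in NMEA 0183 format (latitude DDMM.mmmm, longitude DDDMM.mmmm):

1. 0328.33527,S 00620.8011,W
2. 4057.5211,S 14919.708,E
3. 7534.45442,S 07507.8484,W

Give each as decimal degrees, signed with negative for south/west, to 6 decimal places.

Point 1:
  φ: degrees = first 2 digits = 3, minutes = 28.33527; 3 + 28.33527/60 = 3.4722545
  S ⇒ negate
  λ: degrees = first 3 digits = 6, minutes = 20.8011; 6 + 20.8011/60 = 6.3466850
  W ⇒ negate
Point 2:
  Latitude: degrees = first 2 digits = 40, minutes = 57.5211; 40 + 57.5211/60 = 40.9586850
  S ⇒ negate
  Lon: degrees = first 3 digits = 149, minutes = 19.708; 149 + 19.708/60 = 149.3284667
  E ⇒ keep positive
Point 3:
  Latitude: split at 2 digits → 75° and 34.45442′; 75 + 34.45442/60 = 75.5742403
  hemisphere S, so the sign is −
  Longitude: split at 3 digits → 075° and 7.8484′; 75 + 7.8484/60 = 75.1308067
  hemisphere W, so the sign is −

1. -3.472255, -6.346685
2. -40.958685, 149.328467
3. -75.574240, -75.130807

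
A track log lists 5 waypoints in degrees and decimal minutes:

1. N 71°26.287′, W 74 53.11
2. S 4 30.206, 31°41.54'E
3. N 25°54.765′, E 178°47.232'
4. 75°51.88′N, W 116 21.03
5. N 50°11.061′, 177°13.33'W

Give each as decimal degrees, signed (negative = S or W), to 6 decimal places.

1. 71.438117, -74.885167
2. -4.503433, 31.692333
3. 25.912750, 178.787200
4. 75.864667, -116.350500
5. 50.184350, -177.222167

Point 1:
  Lat: 26.287′ = 0.438117°; total 71.4381167
  N ⇒ keep positive
  Lon: 53.11′ = 0.885167°; total 74.8851667
  W ⇒ negate
Point 2:
  φ: 4 + 30.206/60 = 4.5034333
  S ⇒ negate
  λ: 41.54′ = 0.692333°; total 31.6923333
  E ⇒ keep positive
Point 3:
  φ: 54.765′ = 0.912750°; total 25.9127500
  N → positive
  Longitude: 47.232′ = 0.787200°; total 178.7872000
  E → positive
Point 4:
  Latitude: 51.88′ = 0.864667°; total 75.8646667
  N ⇒ keep positive
  λ: 21.03′ = 0.350500°; total 116.3505000
  W ⇒ negate
Point 5:
  Lat: 11.061′ = 0.184350°; total 50.1843500
  N ⇒ keep positive
  Longitude: 13.33′ = 0.222167°; total 177.2221667
  W → negative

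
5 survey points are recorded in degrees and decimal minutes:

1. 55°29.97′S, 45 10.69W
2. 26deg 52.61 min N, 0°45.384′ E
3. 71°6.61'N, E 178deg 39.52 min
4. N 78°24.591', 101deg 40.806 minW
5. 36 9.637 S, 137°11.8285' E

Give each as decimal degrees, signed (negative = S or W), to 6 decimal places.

Point 1:
  Latitude: 29.97′ = 0.499500°; total 55.4995000
  S → negative
  Lon: 45 + 10.69/60 = 45.1781667
  W → negative
Point 2:
  Lat: 52.61′ = 0.876833°; total 26.8768333
  N ⇒ keep positive
  Longitude: 0 + 45.384/60 = 0.7564000
  E → positive
Point 3:
  Latitude: 6.61′ = 0.110167°; total 71.1101667
  N → positive
  Lon: 39.52′ = 0.658667°; total 178.6586667
  E → positive
Point 4:
  Lat: 24.591′ = 0.409850°; total 78.4098500
  N → positive
  Lon: 101 + 40.806/60 = 101.6801000
  hemisphere W, so the sign is −
Point 5:
  Lat: 36 + 9.637/60 = 36.1606167
  hemisphere S, so the sign is −
  Lon: 137 + 11.8285/60 = 137.1971417
  E → positive

1. -55.499500, -45.178167
2. 26.876833, 0.756400
3. 71.110167, 178.658667
4. 78.409850, -101.680100
5. -36.160617, 137.197142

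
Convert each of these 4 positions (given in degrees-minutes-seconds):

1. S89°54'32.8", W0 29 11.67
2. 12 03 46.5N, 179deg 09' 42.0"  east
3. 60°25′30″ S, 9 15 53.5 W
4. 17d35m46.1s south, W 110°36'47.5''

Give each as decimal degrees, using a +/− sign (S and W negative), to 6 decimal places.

Point 1:
  Latitude: 54′ + 32.8″ = 54.54667′; 89 + 54.54667/60 = 89.9091111
  S → negative
  λ: 0° + 29/60 + 11.67/3600 = 0 + 0.483333 + 0.003242 = 0.4865750
  hemisphere W, so the sign is −
Point 2:
  Lat: 3′ + 46.5″ = 3.77500′; 12 + 3.77500/60 = 12.0629167
  N → positive
  Longitude: 179° + 9/60 + 42/3600 = 179 + 0.150000 + 0.011667 = 179.1616667
  E → positive
Point 3:
  Latitude: 60° + 25/60 + 30/3600 = 60 + 0.416667 + 0.008333 = 60.4250000
  S ⇒ negate
  Lon: 9 + 15/60 + 53.5/3600 = 9.2648611
  hemisphere W, so the sign is −
Point 4:
  Lat: 17° + 35/60 + 46.1/3600 = 17 + 0.583333 + 0.012806 = 17.5961389
  S → negative
  Longitude: 110° + 36/60 + 47.5/3600 = 110 + 0.600000 + 0.013194 = 110.6131944
  W ⇒ negate

1. -89.909111, -0.486575
2. 12.062917, 179.161667
3. -60.425000, -9.264861
4. -17.596139, -110.613194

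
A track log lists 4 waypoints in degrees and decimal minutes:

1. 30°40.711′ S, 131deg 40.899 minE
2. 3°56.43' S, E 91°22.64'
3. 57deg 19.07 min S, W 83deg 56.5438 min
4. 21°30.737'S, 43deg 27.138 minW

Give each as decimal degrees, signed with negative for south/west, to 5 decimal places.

1. -30.67852, 131.68165
2. -3.94050, 91.37733
3. -57.31783, -83.94240
4. -21.51228, -43.45230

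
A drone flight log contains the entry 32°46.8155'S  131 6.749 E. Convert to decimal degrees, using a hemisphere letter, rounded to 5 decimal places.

32.78026° S, 131.11248° E

φ: 32 + 46.8155/60 = 32.780258
Lon: 6.749′ = 0.112483°; total 131.112483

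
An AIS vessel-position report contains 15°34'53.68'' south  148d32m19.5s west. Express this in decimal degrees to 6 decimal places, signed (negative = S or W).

φ: 15 + 34/60 + 53.68/3600 = 15.5815778
S → negative
Longitude: 148° + 32/60 + 19.5/3600 = 148 + 0.533333 + 0.005417 = 148.5387500
W ⇒ negate

-15.581578, -148.538750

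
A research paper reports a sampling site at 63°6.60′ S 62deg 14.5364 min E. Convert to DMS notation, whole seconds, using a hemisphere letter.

63°06′36″ S, 62°14′32″ E

Latitude: 6.60000′ → 6′ and 0.60000 × 60 = 36.00″
λ: 14.53640′ → 14′ and 0.53640 × 60 = 32.18″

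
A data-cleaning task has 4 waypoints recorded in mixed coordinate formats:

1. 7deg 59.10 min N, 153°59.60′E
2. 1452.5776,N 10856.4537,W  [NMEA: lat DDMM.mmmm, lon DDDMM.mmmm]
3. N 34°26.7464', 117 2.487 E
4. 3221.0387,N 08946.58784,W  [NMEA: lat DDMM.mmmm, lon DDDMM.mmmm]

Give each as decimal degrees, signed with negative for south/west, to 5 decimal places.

Point 1:
  φ: 59.1′ = 0.985000°; total 7.985000
  N → positive
  Longitude: 59.6′ = 0.993333°; total 153.993333
  E ⇒ keep positive
Point 2:
  Latitude: split at 2 digits → 14° and 52.5776′; 14 + 52.5776/60 = 14.876293
  N → positive
  Longitude: split at 3 digits → 108° and 56.4537′; 108 + 56.4537/60 = 108.940895
  hemisphere W, so the sign is −
Point 3:
  Lat: 34 + 26.7464/60 = 34.445773
  N → positive
  Longitude: 117 + 2.487/60 = 117.041450
  E → positive
Point 4:
  Lat: split at 2 digits → 32° and 21.0387′; 32 + 21.0387/60 = 32.350645
  N → positive
  λ: split at 3 digits → 089° and 46.58784′; 89 + 46.58784/60 = 89.776464
  W ⇒ negate

1. 7.98500, 153.99333
2. 14.87629, -108.94090
3. 34.44577, 117.04145
4. 32.35065, -89.77646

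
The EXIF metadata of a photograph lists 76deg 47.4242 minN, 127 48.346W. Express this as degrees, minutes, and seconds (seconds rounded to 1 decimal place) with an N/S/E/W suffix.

76°47′25.5″ N, 127°48′20.8″ W

φ: 47.42420′ → 47′ and 0.42420 × 60 = 25.452″
Longitude: fractional minutes 0.34600 × 60 = 20.760″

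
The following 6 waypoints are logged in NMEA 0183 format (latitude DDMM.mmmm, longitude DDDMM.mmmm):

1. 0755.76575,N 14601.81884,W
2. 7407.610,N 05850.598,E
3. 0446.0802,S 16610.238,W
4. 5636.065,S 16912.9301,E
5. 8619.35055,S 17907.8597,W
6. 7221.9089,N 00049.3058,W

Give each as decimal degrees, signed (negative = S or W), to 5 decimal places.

Point 1:
  Lat: split at 2 digits → 07° and 55.76575′; 7 + 55.76575/60 = 7.929429
  N ⇒ keep positive
  λ: split at 3 digits → 146° and 1.81884′; 146 + 1.81884/60 = 146.030314
  W → negative
Point 2:
  φ: split at 2 digits → 74° and 7.61′; 74 + 7.61/60 = 74.126833
  N ⇒ keep positive
  Longitude: degrees = first 3 digits = 58, minutes = 50.598; 58 + 50.598/60 = 58.843300
  E → positive
Point 3:
  φ: split at 2 digits → 04° and 46.0802′; 4 + 46.0802/60 = 4.768003
  S → negative
  Lon: degrees = first 3 digits = 166, minutes = 10.238; 166 + 10.238/60 = 166.170633
  W → negative
Point 4:
  Latitude: split at 2 digits → 56° and 36.065′; 56 + 36.065/60 = 56.601083
  hemisphere S, so the sign is −
  λ: split at 3 digits → 169° and 12.9301′; 169 + 12.9301/60 = 169.215502
  E ⇒ keep positive
Point 5:
  Latitude: degrees = first 2 digits = 86, minutes = 19.35055; 86 + 19.35055/60 = 86.322509
  S → negative
  Lon: split at 3 digits → 179° and 7.8597′; 179 + 7.8597/60 = 179.130995
  W ⇒ negate
Point 6:
  Lat: split at 2 digits → 72° and 21.9089′; 72 + 21.9089/60 = 72.365148
  N ⇒ keep positive
  Lon: split at 3 digits → 000° and 49.3058′; 0 + 49.3058/60 = 0.821763
  hemisphere W, so the sign is −

1. 7.92943, -146.03031
2. 74.12683, 58.84330
3. -4.76800, -166.17063
4. -56.60108, 169.21550
5. -86.32251, -179.13100
6. 72.36515, -0.82176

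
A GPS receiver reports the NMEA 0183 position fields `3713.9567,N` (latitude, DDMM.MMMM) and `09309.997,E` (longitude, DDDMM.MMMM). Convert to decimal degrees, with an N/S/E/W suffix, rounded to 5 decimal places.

37.23261° N, 93.16662° E

Lat: split at 2 digits → 37° and 13.9567′; 37 + 13.9567/60 = 37.232612
Lon: split at 3 digits → 093° and 9.997′; 93 + 9.997/60 = 93.166617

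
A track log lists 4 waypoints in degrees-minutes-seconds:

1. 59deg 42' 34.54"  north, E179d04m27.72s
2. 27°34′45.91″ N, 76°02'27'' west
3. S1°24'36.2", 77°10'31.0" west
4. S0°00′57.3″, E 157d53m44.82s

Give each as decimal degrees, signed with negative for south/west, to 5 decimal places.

1. 59.70959, 179.07437
2. 27.57942, -76.04083
3. -1.41006, -77.17528
4. -0.01592, 157.89578

Point 1:
  Latitude: 59 + 42/60 + 34.54/3600 = 59.709594
  N ⇒ keep positive
  Longitude: 179 + 4/60 + 27.72/3600 = 179.074367
  E ⇒ keep positive
Point 2:
  φ: 34′ + 45.91″ = 34.76517′; 27 + 34.76517/60 = 27.579419
  N → positive
  Longitude: 76° + 2/60 + 27/3600 = 76 + 0.033333 + 0.007500 = 76.040833
  hemisphere W, so the sign is −
Point 3:
  Latitude: 1° + 24/60 + 36.2/3600 = 1 + 0.400000 + 0.010056 = 1.410056
  S ⇒ negate
  λ: 77° + 10/60 + 31/3600 = 77 + 0.166667 + 0.008611 = 77.175278
  hemisphere W, so the sign is −
Point 4:
  Lat: 0′ + 57.3″ = 0.95500′; 0 + 0.95500/60 = 0.015917
  S → negative
  λ: 157° + 53/60 + 44.82/3600 = 157 + 0.883333 + 0.012450 = 157.895783
  E → positive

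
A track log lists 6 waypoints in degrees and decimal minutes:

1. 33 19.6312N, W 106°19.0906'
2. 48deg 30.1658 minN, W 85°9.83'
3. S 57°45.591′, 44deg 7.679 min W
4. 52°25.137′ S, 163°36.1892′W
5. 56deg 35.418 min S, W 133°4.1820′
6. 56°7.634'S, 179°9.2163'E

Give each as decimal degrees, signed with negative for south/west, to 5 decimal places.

Point 1:
  φ: 19.6312′ = 0.327187°; total 33.327187
  N → positive
  Longitude: 106 + 19.0906/60 = 106.318177
  W ⇒ negate
Point 2:
  Latitude: 30.1658′ = 0.502763°; total 48.502763
  N ⇒ keep positive
  Lon: 9.83′ = 0.163833°; total 85.163833
  hemisphere W, so the sign is −
Point 3:
  Latitude: 45.591′ = 0.759850°; total 57.759850
  hemisphere S, so the sign is −
  Longitude: 44 + 7.679/60 = 44.127983
  hemisphere W, so the sign is −
Point 4:
  Lat: 52 + 25.137/60 = 52.418950
  hemisphere S, so the sign is −
  Longitude: 36.1892′ = 0.603153°; total 163.603153
  hemisphere W, so the sign is −
Point 5:
  φ: 56 + 35.418/60 = 56.590300
  hemisphere S, so the sign is −
  Longitude: 133 + 4.182/60 = 133.069700
  W ⇒ negate
Point 6:
  Lat: 7.634′ = 0.127233°; total 56.127233
  S → negative
  Longitude: 9.2163′ = 0.153605°; total 179.153605
  E ⇒ keep positive

1. 33.32719, -106.31818
2. 48.50276, -85.16383
3. -57.75985, -44.12798
4. -52.41895, -163.60315
5. -56.59030, -133.06970
6. -56.12723, 179.15361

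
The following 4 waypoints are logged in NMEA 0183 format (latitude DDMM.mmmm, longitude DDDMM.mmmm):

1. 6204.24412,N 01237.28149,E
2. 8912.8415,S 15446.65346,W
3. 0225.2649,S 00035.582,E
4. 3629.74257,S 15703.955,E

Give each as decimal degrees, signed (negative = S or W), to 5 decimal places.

1. 62.07074, 12.62136
2. -89.21403, -154.77756
3. -2.42108, 0.59303
4. -36.49571, 157.06592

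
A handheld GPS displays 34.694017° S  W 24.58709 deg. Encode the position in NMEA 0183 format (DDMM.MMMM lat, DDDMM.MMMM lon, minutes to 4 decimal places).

φ: 34° + 0.694017 × 60 = 34° 41.641020′
Lon: fractional part 0.587090 → 35.225400 minutes

3441.6410,S / 02435.2254,W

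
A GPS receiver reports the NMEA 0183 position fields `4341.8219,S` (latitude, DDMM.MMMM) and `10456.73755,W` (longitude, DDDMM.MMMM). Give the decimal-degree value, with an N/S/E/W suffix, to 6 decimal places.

43.697032° S, 104.945626° W

Latitude: split at 2 digits → 43° and 41.8219′; 43 + 41.8219/60 = 43.6970317
Longitude: split at 3 digits → 104° and 56.73755′; 104 + 56.73755/60 = 104.9456258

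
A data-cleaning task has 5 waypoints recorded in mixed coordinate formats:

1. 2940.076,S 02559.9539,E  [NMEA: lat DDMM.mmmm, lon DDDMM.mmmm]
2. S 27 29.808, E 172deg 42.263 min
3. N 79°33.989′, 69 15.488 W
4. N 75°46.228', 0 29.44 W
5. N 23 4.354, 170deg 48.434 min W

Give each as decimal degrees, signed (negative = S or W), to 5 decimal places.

1. -29.66793, 25.99923
2. -27.49680, 172.70438
3. 79.56648, -69.25813
4. 75.77047, -0.49067
5. 23.07257, -170.80723

Point 1:
  Lat: split at 2 digits → 29° and 40.076′; 29 + 40.076/60 = 29.667933
  S ⇒ negate
  Lon: degrees = first 3 digits = 25, minutes = 59.9539; 25 + 59.9539/60 = 25.999232
  E ⇒ keep positive
Point 2:
  φ: 29.808′ = 0.496800°; total 27.496800
  hemisphere S, so the sign is −
  Lon: 42.263′ = 0.704383°; total 172.704383
  E ⇒ keep positive
Point 3:
  φ: 33.989′ = 0.566483°; total 79.566483
  N ⇒ keep positive
  λ: 15.488′ = 0.258133°; total 69.258133
  W ⇒ negate
Point 4:
  Latitude: 75 + 46.228/60 = 75.770467
  N → positive
  λ: 29.44′ = 0.490667°; total 0.490667
  W → negative
Point 5:
  Lat: 4.354′ = 0.072567°; total 23.072567
  N ⇒ keep positive
  Longitude: 170 + 48.434/60 = 170.807233
  W ⇒ negate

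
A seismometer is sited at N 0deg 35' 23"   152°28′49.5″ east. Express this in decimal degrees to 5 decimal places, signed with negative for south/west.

0.58972, 152.48042

Lat: 0° + 35/60 + 23/3600 = 0 + 0.583333 + 0.006389 = 0.589722
N ⇒ keep positive
Lon: 28′ + 49.5″ = 28.82500′; 152 + 28.82500/60 = 152.480417
E ⇒ keep positive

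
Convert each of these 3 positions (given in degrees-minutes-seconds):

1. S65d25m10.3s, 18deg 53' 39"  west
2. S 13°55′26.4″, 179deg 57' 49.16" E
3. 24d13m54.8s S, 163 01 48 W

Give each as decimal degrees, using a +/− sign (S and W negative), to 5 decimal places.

Point 1:
  Lat: 25′ + 10.3″ = 25.17167′; 65 + 25.17167/60 = 65.419528
  S ⇒ negate
  Lon: 18° + 53/60 + 39/3600 = 18 + 0.883333 + 0.010833 = 18.894167
  W → negative
Point 2:
  Latitude: 13° + 55/60 + 26.4/3600 = 13 + 0.916667 + 0.007333 = 13.924000
  S → negative
  Lon: 179 + 57/60 + 49.16/3600 = 179.963656
  E ⇒ keep positive
Point 3:
  Latitude: 24 + 13/60 + 54.8/3600 = 24.231889
  S ⇒ negate
  Longitude: 163° + 1/60 + 48/3600 = 163 + 0.016667 + 0.013333 = 163.030000
  W → negative

1. -65.41953, -18.89417
2. -13.92400, 179.96366
3. -24.23189, -163.03000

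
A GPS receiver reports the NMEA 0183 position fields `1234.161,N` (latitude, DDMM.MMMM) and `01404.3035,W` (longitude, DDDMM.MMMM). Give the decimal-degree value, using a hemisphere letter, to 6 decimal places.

Latitude: degrees = first 2 digits = 12, minutes = 34.161; 12 + 34.161/60 = 12.5693500
Lon: split at 3 digits → 014° and 4.3035′; 14 + 4.3035/60 = 14.0717250

12.569350° N, 14.071725° W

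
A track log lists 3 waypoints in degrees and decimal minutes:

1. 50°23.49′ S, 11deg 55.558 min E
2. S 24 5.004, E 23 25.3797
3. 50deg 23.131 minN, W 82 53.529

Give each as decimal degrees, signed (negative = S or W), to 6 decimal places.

Point 1:
  φ: 50 + 23.49/60 = 50.3915000
  S → negative
  Lon: 11 + 55.558/60 = 11.9259667
  E ⇒ keep positive
Point 2:
  Latitude: 5.004′ = 0.083400°; total 24.0834000
  S ⇒ negate
  λ: 25.3797′ = 0.422995°; total 23.4229950
  E ⇒ keep positive
Point 3:
  Lat: 50 + 23.131/60 = 50.3855167
  N → positive
  Longitude: 53.529′ = 0.892150°; total 82.8921500
  W ⇒ negate

1. -50.391500, 11.925967
2. -24.083400, 23.422995
3. 50.385517, -82.892150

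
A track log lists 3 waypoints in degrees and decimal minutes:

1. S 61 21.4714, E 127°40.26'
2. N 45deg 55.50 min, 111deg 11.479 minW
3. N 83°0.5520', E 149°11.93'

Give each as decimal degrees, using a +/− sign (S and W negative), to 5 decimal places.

Point 1:
  Lat: 61 + 21.4714/60 = 61.357857
  hemisphere S, so the sign is −
  λ: 127 + 40.26/60 = 127.671000
  E ⇒ keep positive
Point 2:
  φ: 55.5′ = 0.925000°; total 45.925000
  N → positive
  λ: 111 + 11.479/60 = 111.191317
  W ⇒ negate
Point 3:
  Latitude: 83 + 0.552/60 = 83.009200
  N ⇒ keep positive
  Lon: 149 + 11.93/60 = 149.198833
  E → positive

1. -61.35786, 127.67100
2. 45.92500, -111.19132
3. 83.00920, 149.19883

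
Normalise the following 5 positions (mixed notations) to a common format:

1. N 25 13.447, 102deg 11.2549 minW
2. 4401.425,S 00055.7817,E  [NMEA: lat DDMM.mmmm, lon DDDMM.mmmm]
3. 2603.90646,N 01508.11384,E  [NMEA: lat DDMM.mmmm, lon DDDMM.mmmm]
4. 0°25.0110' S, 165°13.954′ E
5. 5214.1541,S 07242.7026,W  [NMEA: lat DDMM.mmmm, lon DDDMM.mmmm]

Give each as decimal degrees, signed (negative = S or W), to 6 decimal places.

1. 25.224117, -102.187582
2. -44.023750, 0.929695
3. 26.065108, 15.135231
4. -0.416850, 165.232567
5. -52.235902, -72.711710

Point 1:
  Latitude: 13.447′ = 0.224117°; total 25.2241167
  N → positive
  Lon: 102 + 11.2549/60 = 102.1875817
  hemisphere W, so the sign is −
Point 2:
  φ: degrees = first 2 digits = 44, minutes = 1.425; 44 + 1.425/60 = 44.0237500
  S → negative
  Longitude: split at 3 digits → 000° and 55.7817′; 0 + 55.7817/60 = 0.9296950
  E → positive
Point 3:
  Latitude: split at 2 digits → 26° and 3.90646′; 26 + 3.90646/60 = 26.0651077
  N → positive
  Longitude: degrees = first 3 digits = 15, minutes = 8.11384; 15 + 8.11384/60 = 15.1352307
  E ⇒ keep positive
Point 4:
  φ: 0 + 25.011/60 = 0.4168500
  S → negative
  Lon: 165 + 13.954/60 = 165.2325667
  E ⇒ keep positive
Point 5:
  φ: split at 2 digits → 52° and 14.1541′; 52 + 14.1541/60 = 52.2359017
  S ⇒ negate
  λ: split at 3 digits → 072° and 42.7026′; 72 + 42.7026/60 = 72.7117100
  hemisphere W, so the sign is −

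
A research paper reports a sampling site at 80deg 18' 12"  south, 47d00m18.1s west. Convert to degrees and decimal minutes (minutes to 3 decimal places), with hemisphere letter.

80° 18.200′ S, 47° 0.302′ W

Lat: 18 + 12/60 = 18.20000′
Lon: seconds/60 = 0.30167; minutes = 0 + 0.30167 = 0.30167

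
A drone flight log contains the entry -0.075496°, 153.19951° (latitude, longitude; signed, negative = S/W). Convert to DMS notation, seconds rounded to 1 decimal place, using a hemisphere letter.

Latitude is negative → S; |value| = 0.075496
Latitude: 0.075496° → 4.52976′; 0.52976 × 60 = 31.786″
Longitude: 0.199510 × 60 = 11.97060′ → 11′, remainder × 60 = 58.236″

0°04′31.8″ S, 153°11′58.2″ E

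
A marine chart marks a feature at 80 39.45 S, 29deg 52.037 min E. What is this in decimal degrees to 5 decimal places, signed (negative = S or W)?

Lat: 80 + 39.45/60 = 80.657500
hemisphere S, so the sign is −
λ: 29 + 52.037/60 = 29.867283
E ⇒ keep positive

-80.65750, 29.86728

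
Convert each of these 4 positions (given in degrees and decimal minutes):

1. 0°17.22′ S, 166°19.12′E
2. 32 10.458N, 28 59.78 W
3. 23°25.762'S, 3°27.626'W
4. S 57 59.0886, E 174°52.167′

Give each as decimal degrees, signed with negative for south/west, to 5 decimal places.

Point 1:
  φ: 0 + 17.22/60 = 0.287000
  S → negative
  λ: 19.12′ = 0.318667°; total 166.318667
  E ⇒ keep positive
Point 2:
  Lat: 32 + 10.458/60 = 32.174300
  N ⇒ keep positive
  λ: 28 + 59.78/60 = 28.996333
  hemisphere W, so the sign is −
Point 3:
  Latitude: 25.762′ = 0.429367°; total 23.429367
  S ⇒ negate
  λ: 27.626′ = 0.460433°; total 3.460433
  W → negative
Point 4:
  φ: 57 + 59.0886/60 = 57.984810
  S → negative
  Lon: 52.167′ = 0.869450°; total 174.869450
  E → positive

1. -0.28700, 166.31867
2. 32.17430, -28.99633
3. -23.42937, -3.46043
4. -57.98481, 174.86945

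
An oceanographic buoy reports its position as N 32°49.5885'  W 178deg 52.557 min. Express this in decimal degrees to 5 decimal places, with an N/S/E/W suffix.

φ: 49.5885′ = 0.826475°; total 32.826475
λ: 178 + 52.557/60 = 178.875950

32.82648° N, 178.87595° W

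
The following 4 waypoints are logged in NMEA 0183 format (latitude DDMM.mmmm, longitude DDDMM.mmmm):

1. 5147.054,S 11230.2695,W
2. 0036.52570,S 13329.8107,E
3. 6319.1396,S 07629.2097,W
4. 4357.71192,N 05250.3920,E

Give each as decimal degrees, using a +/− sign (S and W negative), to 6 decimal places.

1. -51.784233, -112.504492
2. -0.608762, 133.496845
3. -63.318993, -76.486828
4. 43.961865, 52.839867

Point 1:
  Lat: split at 2 digits → 51° and 47.054′; 51 + 47.054/60 = 51.7842333
  S ⇒ negate
  λ: split at 3 digits → 112° and 30.2695′; 112 + 30.2695/60 = 112.5044917
  hemisphere W, so the sign is −
Point 2:
  φ: split at 2 digits → 00° and 36.5257′; 0 + 36.5257/60 = 0.6087617
  S ⇒ negate
  Lon: degrees = first 3 digits = 133, minutes = 29.8107; 133 + 29.8107/60 = 133.4968450
  E → positive
Point 3:
  φ: degrees = first 2 digits = 63, minutes = 19.1396; 63 + 19.1396/60 = 63.3189933
  hemisphere S, so the sign is −
  λ: split at 3 digits → 076° and 29.2097′; 76 + 29.2097/60 = 76.4868283
  W → negative
Point 4:
  Lat: split at 2 digits → 43° and 57.71192′; 43 + 57.71192/60 = 43.9618653
  N ⇒ keep positive
  Lon: degrees = first 3 digits = 52, minutes = 50.392; 52 + 50.392/60 = 52.8398667
  E → positive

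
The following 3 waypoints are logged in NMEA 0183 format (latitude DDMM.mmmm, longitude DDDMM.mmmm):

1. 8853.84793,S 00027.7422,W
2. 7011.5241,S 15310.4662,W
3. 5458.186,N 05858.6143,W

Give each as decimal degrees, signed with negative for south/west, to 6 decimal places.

1. -88.897466, -0.462370
2. -70.192068, -153.174437
3. 54.969767, -58.976905

Point 1:
  Lat: split at 2 digits → 88° and 53.84793′; 88 + 53.84793/60 = 88.8974655
  S ⇒ negate
  λ: split at 3 digits → 000° and 27.7422′; 0 + 27.7422/60 = 0.4623700
  W → negative
Point 2:
  Lat: degrees = first 2 digits = 70, minutes = 11.5241; 70 + 11.5241/60 = 70.1920683
  S ⇒ negate
  Longitude: degrees = first 3 digits = 153, minutes = 10.4662; 153 + 10.4662/60 = 153.1744367
  W → negative
Point 3:
  Lat: degrees = first 2 digits = 54, minutes = 58.186; 54 + 58.186/60 = 54.9697667
  N → positive
  Lon: degrees = first 3 digits = 58, minutes = 58.6143; 58 + 58.6143/60 = 58.9769050
  W → negative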